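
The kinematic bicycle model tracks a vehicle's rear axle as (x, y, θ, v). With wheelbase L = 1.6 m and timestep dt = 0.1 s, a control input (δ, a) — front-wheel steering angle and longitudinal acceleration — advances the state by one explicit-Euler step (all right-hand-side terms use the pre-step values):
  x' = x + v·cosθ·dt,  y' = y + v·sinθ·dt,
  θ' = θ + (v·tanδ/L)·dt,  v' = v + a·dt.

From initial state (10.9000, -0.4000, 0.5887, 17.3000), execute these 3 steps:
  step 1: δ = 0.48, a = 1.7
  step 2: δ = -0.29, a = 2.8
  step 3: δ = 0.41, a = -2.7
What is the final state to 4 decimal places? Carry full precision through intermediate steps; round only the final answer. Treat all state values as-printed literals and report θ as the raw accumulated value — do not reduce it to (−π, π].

(14.2533, 3.4611, 1.3080, 17.4800)

after step 1 (δ=0.48, a=1.7): (12.338777, 0.560635, 1.151610, 17.470000)
after step 2 (δ=-0.29, a=2.8): (13.049836, 2.156381, 0.825781, 17.750000)
after step 3 (δ=0.41, a=-2.7): (14.253256, 3.461143, 1.307950, 17.480000)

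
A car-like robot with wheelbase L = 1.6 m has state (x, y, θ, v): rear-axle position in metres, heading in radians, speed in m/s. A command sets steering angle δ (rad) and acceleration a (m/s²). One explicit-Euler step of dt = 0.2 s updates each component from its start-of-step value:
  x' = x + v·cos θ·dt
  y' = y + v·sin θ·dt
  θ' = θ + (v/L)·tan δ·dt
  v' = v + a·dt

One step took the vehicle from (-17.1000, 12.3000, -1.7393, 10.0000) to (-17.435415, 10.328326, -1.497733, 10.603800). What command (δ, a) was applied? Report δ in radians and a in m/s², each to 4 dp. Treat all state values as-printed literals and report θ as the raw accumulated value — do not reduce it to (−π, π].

a = (v'−v)/dt = (0.603800)/0.2 = 3.0190
Δθ = θ'−θ = 0.241567;  (v·dt/L) = 10.0000·0.2/1.6 = 1.250000
tan δ = Δθ·L/(v·dt) = 0.193254  →  δ = 0.1909

δ = 0.1909, a = 3.0190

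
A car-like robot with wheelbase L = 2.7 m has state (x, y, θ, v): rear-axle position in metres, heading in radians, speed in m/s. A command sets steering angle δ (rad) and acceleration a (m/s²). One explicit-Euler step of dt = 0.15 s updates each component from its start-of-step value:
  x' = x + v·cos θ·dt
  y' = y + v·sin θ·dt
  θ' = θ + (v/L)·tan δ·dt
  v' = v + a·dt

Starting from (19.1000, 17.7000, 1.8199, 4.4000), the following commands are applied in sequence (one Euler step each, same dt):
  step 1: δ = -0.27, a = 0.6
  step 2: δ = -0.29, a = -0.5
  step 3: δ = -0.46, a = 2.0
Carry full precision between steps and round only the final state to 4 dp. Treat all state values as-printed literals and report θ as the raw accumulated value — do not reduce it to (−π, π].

after step 1 (δ=-0.27, a=0.6): (18.937287, 18.339628, 1.752248, 4.490000)
after step 2 (δ=-0.29, a=-0.5): (18.815748, 19.002071, 1.677811, 4.415000)
after step 3 (δ=-0.46, a=2.0): (18.745013, 19.660533, 1.556288, 4.715000)

(18.7450, 19.6605, 1.5563, 4.7150)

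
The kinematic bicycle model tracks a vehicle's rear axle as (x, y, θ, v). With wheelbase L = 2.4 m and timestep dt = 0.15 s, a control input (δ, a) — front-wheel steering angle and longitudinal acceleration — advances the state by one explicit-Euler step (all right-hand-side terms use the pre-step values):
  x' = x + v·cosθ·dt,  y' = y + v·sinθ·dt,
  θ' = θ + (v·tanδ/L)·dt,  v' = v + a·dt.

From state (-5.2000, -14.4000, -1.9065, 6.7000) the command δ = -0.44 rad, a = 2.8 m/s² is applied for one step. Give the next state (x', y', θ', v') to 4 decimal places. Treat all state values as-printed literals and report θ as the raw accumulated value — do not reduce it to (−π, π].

(-5.5311, -15.3489, -2.1036, 7.1200)

x' = -5.2000 + 6.7000·cos(-1.9065)·0.15 = -5.5311
y' = -14.4000 + 6.7000·sin(-1.9065)·0.15 = -15.3489
θ' = -1.9065 + (6.7000/2.4)·tan(-0.44)·0.15 = -2.1036
v' = 6.7000 + 2.8000·0.15 = 7.1200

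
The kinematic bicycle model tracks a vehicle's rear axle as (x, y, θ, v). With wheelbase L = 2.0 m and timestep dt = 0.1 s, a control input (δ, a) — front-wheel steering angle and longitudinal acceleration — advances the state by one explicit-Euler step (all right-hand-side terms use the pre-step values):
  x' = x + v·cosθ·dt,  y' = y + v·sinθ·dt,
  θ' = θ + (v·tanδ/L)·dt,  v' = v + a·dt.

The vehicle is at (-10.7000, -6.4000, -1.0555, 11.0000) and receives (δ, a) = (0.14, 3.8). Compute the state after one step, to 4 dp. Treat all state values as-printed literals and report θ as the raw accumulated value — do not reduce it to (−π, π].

x' = -10.7000 + 11.0000·cos(-1.0555)·0.1 = -10.1579
y' = -6.4000 + 11.0000·sin(-1.0555)·0.1 = -7.3572
θ' = -1.0555 + (11.0000/2.0)·tan(0.14)·0.1 = -0.9780
v' = 11.0000 + 3.8000·0.1 = 11.3800

(-10.1579, -7.3572, -0.9780, 11.3800)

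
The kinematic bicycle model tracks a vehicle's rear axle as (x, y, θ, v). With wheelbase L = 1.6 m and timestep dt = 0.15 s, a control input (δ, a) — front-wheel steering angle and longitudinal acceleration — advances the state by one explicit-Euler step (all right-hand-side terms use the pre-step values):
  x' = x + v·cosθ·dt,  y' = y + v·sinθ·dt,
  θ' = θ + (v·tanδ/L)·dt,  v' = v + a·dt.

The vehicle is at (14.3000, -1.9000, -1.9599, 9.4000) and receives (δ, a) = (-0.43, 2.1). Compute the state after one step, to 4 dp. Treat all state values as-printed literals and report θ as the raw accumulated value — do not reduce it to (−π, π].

(13.7651, -3.2046, -2.3641, 9.7150)

x' = 14.3000 + 9.4000·cos(-1.9599)·0.15 = 13.7651
y' = -1.9000 + 9.4000·sin(-1.9599)·0.15 = -3.2046
θ' = -1.9599 + (9.4000/1.6)·tan(-0.43)·0.15 = -2.3641
v' = 9.4000 + 2.1000·0.15 = 9.7150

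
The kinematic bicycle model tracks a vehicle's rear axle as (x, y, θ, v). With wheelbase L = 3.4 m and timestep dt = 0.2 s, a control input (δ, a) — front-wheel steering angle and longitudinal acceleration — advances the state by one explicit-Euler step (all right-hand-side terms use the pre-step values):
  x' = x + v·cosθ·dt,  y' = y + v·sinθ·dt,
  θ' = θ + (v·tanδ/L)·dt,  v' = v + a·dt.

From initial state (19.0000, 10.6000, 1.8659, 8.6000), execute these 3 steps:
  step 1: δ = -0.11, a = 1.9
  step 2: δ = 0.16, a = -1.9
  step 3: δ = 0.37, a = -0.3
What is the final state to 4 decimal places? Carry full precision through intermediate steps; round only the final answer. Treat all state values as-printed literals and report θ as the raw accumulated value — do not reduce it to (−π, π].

(17.5258, 15.6207, 2.0915, 8.5400)

after step 1 (δ=-0.11, a=1.9): (18.499757, 12.245648, 1.810027, 8.980000)
after step 2 (δ=0.16, a=-1.9): (18.074184, 13.990499, 1.895274, 8.600000)
after step 3 (δ=0.37, a=-0.3): (17.525825, 15.620745, 2.091487, 8.540000)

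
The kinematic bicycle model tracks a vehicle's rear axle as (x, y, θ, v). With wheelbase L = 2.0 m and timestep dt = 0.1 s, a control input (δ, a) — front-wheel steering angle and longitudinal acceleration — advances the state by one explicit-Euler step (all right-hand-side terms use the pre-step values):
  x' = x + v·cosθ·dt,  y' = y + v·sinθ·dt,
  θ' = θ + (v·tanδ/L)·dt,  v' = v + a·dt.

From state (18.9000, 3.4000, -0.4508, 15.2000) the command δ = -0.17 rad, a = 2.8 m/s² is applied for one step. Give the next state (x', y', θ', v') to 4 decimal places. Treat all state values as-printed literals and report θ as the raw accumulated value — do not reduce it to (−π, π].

x' = 18.9000 + 15.2000·cos(-0.4508)·0.1 = 20.2682
y' = 3.4000 + 15.2000·sin(-0.4508)·0.1 = 2.7378
θ' = -0.4508 + (15.2000/2.0)·tan(-0.17)·0.1 = -0.5813
v' = 15.2000 + 2.8000·0.1 = 15.4800

(20.2682, 2.7378, -0.5813, 15.4800)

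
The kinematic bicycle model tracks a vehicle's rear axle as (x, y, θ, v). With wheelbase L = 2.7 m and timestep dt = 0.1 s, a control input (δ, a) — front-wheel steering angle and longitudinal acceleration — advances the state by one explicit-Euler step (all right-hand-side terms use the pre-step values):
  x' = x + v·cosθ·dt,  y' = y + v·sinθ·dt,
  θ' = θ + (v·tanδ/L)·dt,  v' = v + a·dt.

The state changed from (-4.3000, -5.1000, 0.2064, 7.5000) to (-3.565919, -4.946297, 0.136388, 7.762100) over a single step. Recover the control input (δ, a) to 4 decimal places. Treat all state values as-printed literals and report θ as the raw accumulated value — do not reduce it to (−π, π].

a = (v'−v)/dt = (0.262100)/0.1 = 2.6210
Δθ = θ'−θ = -0.070012;  (v·dt/L) = 7.5000·0.1/2.7 = 0.277778
tan δ = Δθ·L/(v·dt) = -0.252043  →  δ = -0.2469

δ = -0.2469, a = 2.6210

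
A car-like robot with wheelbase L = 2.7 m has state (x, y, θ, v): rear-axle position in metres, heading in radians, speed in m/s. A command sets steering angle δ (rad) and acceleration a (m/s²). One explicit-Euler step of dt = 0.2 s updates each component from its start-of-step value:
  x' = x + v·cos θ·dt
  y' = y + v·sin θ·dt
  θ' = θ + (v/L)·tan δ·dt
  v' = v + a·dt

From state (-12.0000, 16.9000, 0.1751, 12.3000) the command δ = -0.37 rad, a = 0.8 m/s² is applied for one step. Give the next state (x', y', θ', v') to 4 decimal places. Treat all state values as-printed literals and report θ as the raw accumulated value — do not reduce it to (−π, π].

x' = -12.0000 + 12.3000·cos(0.1751)·0.2 = -9.5776
y' = 16.9000 + 12.3000·sin(0.1751)·0.2 = 17.3285
θ' = 0.1751 + (12.3000/2.7)·tan(-0.37)·0.2 = -0.1783
v' = 12.3000 + 0.8000·0.2 = 12.4600

(-9.5776, 17.3285, -0.1783, 12.4600)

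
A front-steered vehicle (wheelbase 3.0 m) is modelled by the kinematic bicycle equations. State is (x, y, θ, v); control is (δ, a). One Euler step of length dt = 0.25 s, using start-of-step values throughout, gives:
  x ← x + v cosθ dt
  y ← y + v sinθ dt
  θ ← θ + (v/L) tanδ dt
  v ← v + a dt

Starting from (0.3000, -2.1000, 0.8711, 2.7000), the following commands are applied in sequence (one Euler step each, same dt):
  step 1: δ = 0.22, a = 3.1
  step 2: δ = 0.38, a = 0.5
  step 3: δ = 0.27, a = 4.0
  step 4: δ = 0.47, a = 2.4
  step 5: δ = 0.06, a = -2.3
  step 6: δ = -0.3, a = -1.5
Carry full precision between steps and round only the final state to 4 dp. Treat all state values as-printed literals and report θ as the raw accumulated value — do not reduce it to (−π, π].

(2.8115, 3.3018, 1.2216, 4.2500)

after step 1 (δ=0.22, a=3.1): (0.734690, -1.583599, 0.921414, 3.475000)
after step 2 (δ=0.38, a=0.5): (1.260018, -0.891677, 1.037078, 3.600000)
after step 3 (δ=0.27, a=4.0): (1.717883, -0.116848, 1.120105, 4.600000)
after step 4 (δ=0.47, a=2.4): (2.218809, 0.918320, 1.314825, 5.200000)
after step 5 (δ=0.06, a=-2.3): (2.547949, 2.175964, 1.340857, 4.625000)
after step 6 (δ=-0.3, a=-1.5): (2.811480, 3.301781, 1.221633, 4.250000)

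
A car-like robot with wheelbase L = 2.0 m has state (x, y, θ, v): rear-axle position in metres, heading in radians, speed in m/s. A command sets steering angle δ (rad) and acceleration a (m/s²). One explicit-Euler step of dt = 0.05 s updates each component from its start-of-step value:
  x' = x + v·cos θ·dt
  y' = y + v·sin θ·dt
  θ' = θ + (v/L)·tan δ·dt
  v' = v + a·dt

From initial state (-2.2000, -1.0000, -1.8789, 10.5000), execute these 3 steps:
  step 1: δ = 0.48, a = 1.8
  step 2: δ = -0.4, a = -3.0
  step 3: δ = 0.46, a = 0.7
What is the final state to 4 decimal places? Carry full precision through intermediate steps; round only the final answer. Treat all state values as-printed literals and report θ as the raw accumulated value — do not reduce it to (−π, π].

after step 1 (δ=0.48, a=1.8): (-2.359207, -1.500278, -1.742240, 10.590000)
after step 2 (δ=-0.4, a=-3.0): (-2.449543, -2.022015, -1.854174, 10.440000)
after step 3 (δ=0.46, a=0.7): (-2.595494, -2.523196, -1.724862, 10.475000)

(-2.5955, -2.5232, -1.7249, 10.4750)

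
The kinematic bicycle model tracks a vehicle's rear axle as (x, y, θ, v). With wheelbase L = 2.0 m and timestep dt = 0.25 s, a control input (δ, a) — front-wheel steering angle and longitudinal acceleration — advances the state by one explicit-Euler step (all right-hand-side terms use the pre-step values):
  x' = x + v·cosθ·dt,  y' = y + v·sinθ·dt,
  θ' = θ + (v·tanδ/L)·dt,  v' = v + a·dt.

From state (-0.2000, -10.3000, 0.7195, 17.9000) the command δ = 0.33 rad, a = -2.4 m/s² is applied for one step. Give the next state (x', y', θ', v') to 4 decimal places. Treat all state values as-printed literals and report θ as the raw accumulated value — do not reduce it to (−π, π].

x' = -0.2000 + 17.9000·cos(0.7195)·0.25 = 3.1658
y' = -10.3000 + 17.9000·sin(0.7195)·0.25 = -7.3509
θ' = 0.7195 + (17.9000/2.0)·tan(0.33)·0.25 = 1.4859
v' = 17.9000 − 2.4000·0.25 = 17.3000

(3.1658, -7.3509, 1.4859, 17.3000)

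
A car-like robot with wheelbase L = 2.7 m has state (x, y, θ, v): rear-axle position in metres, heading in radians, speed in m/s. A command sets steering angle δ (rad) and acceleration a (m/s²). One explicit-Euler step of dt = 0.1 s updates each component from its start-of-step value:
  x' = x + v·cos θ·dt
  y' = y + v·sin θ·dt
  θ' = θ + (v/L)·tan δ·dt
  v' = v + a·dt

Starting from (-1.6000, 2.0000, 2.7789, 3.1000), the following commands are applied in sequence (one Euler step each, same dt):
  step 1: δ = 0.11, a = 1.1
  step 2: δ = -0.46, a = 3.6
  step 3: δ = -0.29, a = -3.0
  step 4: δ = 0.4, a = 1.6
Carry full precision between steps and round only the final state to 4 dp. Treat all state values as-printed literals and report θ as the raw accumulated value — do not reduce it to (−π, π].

(-2.8136, 2.5038, 2.7444, 3.4300)

after step 1 (δ=0.11, a=1.1): (-1.889833, 2.109986, 2.791581, 3.210000)
after step 2 (δ=-0.46, a=3.6): (-2.191370, 2.220060, 2.732677, 3.570000)
after step 3 (δ=-0.29, a=-3.0): (-2.518937, 2.362008, 2.693221, 3.270000)
after step 4 (δ=0.4, a=1.6): (-2.813614, 2.503762, 2.744426, 3.430000)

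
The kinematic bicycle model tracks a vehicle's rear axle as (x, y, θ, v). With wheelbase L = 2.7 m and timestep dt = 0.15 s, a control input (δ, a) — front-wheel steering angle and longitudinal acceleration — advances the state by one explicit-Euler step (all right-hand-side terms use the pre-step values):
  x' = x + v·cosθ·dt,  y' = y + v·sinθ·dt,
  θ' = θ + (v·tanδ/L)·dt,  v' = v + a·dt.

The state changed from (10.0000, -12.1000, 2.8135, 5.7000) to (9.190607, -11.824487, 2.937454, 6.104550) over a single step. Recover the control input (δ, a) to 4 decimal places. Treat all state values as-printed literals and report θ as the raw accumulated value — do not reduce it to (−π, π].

a = (v'−v)/dt = (0.404550)/0.15 = 2.6970
Δθ = θ'−θ = 0.123954;  (v·dt/L) = 5.7000·0.15/2.7 = 0.316667
tan δ = Δθ·L/(v·dt) = 0.391434  →  δ = 0.3731

δ = 0.3731, a = 2.6970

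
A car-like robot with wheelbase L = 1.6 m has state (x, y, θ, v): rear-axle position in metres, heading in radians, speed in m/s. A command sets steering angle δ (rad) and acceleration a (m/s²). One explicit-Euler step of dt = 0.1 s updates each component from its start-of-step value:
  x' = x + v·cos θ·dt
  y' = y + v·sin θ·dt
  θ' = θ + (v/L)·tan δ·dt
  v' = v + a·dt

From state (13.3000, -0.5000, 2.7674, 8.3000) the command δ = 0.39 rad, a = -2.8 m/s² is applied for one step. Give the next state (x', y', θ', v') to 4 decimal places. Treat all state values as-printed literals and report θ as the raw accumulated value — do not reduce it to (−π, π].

x' = 13.3000 + 8.3000·cos(2.7674)·0.1 = 12.5274
y' = -0.5000 + 8.3000·sin(2.7674)·0.1 = -0.1966
θ' = 2.7674 + (8.3000/1.6)·tan(0.39)·0.1 = 2.9806
v' = 8.3000 − 2.8000·0.1 = 8.0200

(12.5274, -0.1966, 2.9806, 8.0200)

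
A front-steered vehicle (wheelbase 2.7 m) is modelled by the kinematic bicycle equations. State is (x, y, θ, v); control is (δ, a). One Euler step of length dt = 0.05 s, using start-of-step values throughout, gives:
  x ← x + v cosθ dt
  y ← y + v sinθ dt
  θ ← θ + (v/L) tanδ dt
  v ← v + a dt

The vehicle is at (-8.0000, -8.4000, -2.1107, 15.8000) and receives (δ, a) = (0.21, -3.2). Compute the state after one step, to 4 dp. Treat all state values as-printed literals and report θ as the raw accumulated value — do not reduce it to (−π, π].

(-8.4061, -9.0776, -2.0483, 15.6400)

x' = -8.0000 + 15.8000·cos(-2.1107)·0.05 = -8.4061
y' = -8.4000 + 15.8000·sin(-2.1107)·0.05 = -9.0776
θ' = -2.1107 + (15.8000/2.7)·tan(0.21)·0.05 = -2.0483
v' = 15.8000 − 3.2000·0.05 = 15.6400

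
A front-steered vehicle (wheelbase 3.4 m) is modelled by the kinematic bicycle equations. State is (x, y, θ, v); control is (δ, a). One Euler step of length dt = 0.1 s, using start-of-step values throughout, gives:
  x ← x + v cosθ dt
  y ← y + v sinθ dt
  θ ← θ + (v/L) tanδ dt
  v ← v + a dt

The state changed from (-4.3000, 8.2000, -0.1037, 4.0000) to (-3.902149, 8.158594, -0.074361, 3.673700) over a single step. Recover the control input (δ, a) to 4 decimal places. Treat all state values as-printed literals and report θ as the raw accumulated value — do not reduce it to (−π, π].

a = (v'−v)/dt = (-0.326300)/0.1 = -3.2630
Δθ = θ'−θ = 0.029339;  (v·dt/L) = 4.0000·0.1/3.4 = 0.117647
tan δ = Δθ·L/(v·dt) = 0.249382  →  δ = 0.2444

δ = 0.2444, a = -3.2630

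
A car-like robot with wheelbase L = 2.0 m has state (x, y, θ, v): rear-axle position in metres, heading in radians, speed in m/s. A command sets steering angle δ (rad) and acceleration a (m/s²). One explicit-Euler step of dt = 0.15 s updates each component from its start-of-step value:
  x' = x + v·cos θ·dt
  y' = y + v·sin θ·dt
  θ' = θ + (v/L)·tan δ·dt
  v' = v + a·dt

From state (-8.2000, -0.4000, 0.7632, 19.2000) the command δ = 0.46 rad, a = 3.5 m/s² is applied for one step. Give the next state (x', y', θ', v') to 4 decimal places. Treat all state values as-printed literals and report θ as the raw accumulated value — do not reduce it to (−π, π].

x' = -8.2000 + 19.2000·cos(0.7632)·0.15 = -6.1188
y' = -0.4000 + 19.2000·sin(0.7632)·0.15 = 1.5908
θ' = 0.7632 + (19.2000/2.0)·tan(0.46)·0.15 = 1.4766
v' = 19.2000 + 3.5000·0.15 = 19.7250

(-6.1188, 1.5908, 1.4766, 19.7250)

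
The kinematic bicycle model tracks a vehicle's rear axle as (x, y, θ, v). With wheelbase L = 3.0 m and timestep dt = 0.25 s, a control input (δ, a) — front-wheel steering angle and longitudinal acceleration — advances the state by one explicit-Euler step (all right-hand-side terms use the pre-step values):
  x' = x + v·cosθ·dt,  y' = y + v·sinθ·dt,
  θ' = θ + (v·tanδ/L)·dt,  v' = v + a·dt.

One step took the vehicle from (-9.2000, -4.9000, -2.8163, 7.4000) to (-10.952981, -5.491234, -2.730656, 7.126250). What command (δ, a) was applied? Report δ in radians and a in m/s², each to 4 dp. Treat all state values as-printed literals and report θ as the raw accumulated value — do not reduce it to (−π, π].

δ = 0.1380, a = -1.0950

a = (v'−v)/dt = (-0.273750)/0.25 = -1.0950
Δθ = θ'−θ = 0.085644;  (v·dt/L) = 7.4000·0.25/3.0 = 0.616667
tan δ = Δθ·L/(v·dt) = 0.138882  →  δ = 0.1380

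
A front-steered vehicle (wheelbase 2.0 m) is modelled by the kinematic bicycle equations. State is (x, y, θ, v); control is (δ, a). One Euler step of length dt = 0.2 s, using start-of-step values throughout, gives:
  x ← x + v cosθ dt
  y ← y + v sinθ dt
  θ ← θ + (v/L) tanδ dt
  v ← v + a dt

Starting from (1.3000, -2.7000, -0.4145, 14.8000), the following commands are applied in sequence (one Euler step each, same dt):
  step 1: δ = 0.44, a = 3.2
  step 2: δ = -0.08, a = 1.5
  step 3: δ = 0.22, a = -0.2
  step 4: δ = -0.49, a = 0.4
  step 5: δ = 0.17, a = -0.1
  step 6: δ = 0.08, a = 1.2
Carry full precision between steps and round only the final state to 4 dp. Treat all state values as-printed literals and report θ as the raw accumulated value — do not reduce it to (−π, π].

after step 1 (δ=0.44, a=3.2): (4.009341, -3.892088, 0.282255, 15.440000)
after step 2 (δ=-0.08, a=1.5): (6.975148, -3.032011, 0.158471, 15.740000)
after step 3 (δ=0.22, a=-0.2): (10.083703, -2.535230, 0.510448, 15.700000)
after step 4 (δ=-0.49, a=0.4): (12.823433, -1.001126, -0.326971, 15.780000)
after step 5 (δ=0.17, a=-0.1): (15.812227, -2.014758, -0.056097, 15.760000)
after step 6 (δ=0.08, a=1.2): (18.959268, -2.191483, 0.070253, 16.000000)

(18.9593, -2.1915, 0.0703, 16.0000)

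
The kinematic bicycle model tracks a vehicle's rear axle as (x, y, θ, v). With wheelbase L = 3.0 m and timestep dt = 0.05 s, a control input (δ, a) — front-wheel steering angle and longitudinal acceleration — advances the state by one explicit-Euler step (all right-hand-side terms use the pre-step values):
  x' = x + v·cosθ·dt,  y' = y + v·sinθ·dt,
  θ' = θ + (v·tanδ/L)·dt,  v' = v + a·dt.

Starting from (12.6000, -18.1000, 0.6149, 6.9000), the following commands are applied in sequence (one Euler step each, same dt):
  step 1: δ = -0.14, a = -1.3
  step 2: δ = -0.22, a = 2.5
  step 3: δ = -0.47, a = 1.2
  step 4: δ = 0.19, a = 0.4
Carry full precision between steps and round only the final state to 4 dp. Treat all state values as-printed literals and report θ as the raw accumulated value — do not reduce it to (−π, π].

(13.7621, -17.3470, 0.5368, 7.0400)

after step 1 (δ=-0.14, a=-1.3): (12.881807, -17.900977, 0.598694, 6.835000)
after step 2 (δ=-0.22, a=2.5): (13.164117, -17.708379, 0.573220, 6.960000)
after step 3 (δ=-0.47, a=1.2): (13.456492, -17.519645, 0.514296, 7.020000)
after step 4 (δ=0.19, a=0.4): (13.762087, -17.346980, 0.536797, 7.040000)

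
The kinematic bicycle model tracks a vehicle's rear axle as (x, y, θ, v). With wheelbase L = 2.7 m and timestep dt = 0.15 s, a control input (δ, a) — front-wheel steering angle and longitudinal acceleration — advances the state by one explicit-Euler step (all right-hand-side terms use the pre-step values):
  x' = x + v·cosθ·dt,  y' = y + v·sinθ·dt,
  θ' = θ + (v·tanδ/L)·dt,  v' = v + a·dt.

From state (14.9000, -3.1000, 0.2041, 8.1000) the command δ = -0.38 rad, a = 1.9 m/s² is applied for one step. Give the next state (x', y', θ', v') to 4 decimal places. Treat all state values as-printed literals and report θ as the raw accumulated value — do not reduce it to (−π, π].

x' = 14.9000 + 8.1000·cos(0.2041)·0.15 = 16.0898
y' = -3.1000 + 8.1000·sin(0.2041)·0.15 = -2.8537
θ' = 0.2041 + (8.1000/2.7)·tan(-0.38)·0.15 = 0.0244
v' = 8.1000 + 1.9000·0.15 = 8.3850

(16.0898, -2.8537, 0.0244, 8.3850)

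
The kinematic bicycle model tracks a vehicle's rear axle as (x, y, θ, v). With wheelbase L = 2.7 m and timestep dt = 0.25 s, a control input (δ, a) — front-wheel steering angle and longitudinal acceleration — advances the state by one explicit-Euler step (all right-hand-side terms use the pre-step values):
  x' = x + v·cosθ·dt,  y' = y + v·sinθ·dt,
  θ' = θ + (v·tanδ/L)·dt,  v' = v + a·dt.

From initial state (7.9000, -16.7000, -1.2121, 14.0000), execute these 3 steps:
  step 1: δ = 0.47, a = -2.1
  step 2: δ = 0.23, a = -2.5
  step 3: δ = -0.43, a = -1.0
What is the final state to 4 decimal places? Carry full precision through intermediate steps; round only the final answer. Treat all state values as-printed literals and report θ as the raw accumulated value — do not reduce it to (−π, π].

(15.0975, -22.5789, -0.8072, 12.6000)

after step 1 (δ=0.47, a=-2.1): (9.128688, -19.977243, -0.553626, 13.475000)
after step 2 (δ=0.23, a=-2.5): (11.994227, -21.748447, -0.261488, 12.850000)
after step 3 (δ=-0.43, a=-1.0): (15.097522, -22.578939, -0.807163, 12.600000)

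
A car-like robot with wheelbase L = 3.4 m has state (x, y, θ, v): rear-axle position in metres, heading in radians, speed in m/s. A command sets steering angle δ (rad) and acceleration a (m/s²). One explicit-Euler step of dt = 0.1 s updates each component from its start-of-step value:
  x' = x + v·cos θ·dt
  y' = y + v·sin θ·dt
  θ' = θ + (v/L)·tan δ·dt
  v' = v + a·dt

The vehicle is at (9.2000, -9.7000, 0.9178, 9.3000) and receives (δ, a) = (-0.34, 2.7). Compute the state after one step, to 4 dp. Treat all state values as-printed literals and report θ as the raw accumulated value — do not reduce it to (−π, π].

(9.7650, -8.9613, 0.8210, 9.5700)

x' = 9.2000 + 9.3000·cos(0.9178)·0.1 = 9.7650
y' = -9.7000 + 9.3000·sin(0.9178)·0.1 = -8.9613
θ' = 0.9178 + (9.3000/3.4)·tan(-0.34)·0.1 = 0.8210
v' = 9.3000 + 2.7000·0.1 = 9.5700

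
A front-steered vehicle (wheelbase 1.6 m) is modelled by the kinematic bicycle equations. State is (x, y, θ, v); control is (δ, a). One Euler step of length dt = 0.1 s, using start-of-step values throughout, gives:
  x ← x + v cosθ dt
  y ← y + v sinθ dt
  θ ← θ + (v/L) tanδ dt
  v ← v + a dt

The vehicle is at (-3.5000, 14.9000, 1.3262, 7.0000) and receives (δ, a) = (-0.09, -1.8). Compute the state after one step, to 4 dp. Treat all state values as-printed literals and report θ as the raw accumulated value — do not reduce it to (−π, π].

(-3.3305, 15.5792, 1.2867, 6.8200)

x' = -3.5000 + 7.0000·cos(1.3262)·0.1 = -3.3305
y' = 14.9000 + 7.0000·sin(1.3262)·0.1 = 15.5792
θ' = 1.3262 + (7.0000/1.6)·tan(-0.09)·0.1 = 1.2867
v' = 7.0000 − 1.8000·0.1 = 6.8200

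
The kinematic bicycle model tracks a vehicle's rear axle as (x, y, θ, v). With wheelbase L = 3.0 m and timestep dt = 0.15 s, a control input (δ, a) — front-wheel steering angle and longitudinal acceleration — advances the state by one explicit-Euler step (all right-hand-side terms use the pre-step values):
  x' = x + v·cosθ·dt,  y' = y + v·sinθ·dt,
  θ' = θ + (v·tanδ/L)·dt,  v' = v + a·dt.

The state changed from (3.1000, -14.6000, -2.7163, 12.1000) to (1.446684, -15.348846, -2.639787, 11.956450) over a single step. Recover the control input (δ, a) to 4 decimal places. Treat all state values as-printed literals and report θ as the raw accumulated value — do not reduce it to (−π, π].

a = (v'−v)/dt = (-0.143550)/0.15 = -0.9570
Δθ = θ'−θ = 0.076513;  (v·dt/L) = 12.1000·0.15/3.0 = 0.605000
tan δ = Δθ·L/(v·dt) = 0.126468  →  δ = 0.1258

δ = 0.1258, a = -0.9570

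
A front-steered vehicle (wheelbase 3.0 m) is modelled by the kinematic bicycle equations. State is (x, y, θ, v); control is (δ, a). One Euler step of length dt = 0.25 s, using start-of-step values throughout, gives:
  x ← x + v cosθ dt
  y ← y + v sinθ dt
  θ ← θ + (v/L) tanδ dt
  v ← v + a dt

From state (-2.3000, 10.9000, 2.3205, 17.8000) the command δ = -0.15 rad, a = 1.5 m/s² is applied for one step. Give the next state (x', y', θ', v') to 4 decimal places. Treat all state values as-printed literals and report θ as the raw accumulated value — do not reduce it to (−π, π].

(-5.3323, 14.1569, 2.0963, 18.1750)

x' = -2.3000 + 17.8000·cos(2.3205)·0.25 = -5.3323
y' = 10.9000 + 17.8000·sin(2.3205)·0.25 = 14.1569
θ' = 2.3205 + (17.8000/3.0)·tan(-0.15)·0.25 = 2.0963
v' = 17.8000 + 1.5000·0.25 = 18.1750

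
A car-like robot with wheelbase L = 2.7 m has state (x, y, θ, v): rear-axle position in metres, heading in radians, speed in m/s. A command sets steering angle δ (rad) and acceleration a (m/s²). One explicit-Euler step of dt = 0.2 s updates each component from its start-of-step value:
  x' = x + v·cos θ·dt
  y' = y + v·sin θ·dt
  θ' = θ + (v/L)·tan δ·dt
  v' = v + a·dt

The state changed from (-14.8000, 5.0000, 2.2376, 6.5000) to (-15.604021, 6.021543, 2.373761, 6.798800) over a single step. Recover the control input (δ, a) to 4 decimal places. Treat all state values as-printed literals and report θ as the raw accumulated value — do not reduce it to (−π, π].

δ = 0.2756, a = 1.4940

a = (v'−v)/dt = (0.298800)/0.2 = 1.4940
Δθ = θ'−θ = 0.136161;  (v·dt/L) = 6.5000·0.2/2.7 = 0.481481
tan δ = Δθ·L/(v·dt) = 0.282796  →  δ = 0.2756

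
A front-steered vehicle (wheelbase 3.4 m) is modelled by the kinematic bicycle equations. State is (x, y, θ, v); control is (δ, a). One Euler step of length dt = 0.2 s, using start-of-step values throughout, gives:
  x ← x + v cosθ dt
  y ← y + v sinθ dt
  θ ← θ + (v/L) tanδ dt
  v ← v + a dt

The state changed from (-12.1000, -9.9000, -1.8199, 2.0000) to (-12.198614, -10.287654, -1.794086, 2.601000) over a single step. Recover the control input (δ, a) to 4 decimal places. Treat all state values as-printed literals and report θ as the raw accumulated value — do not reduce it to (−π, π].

a = (v'−v)/dt = (0.601000)/0.2 = 3.0050
Δθ = θ'−θ = 0.025814;  (v·dt/L) = 2.0000·0.2/3.4 = 0.117647
tan δ = Δθ·L/(v·dt) = 0.219419  →  δ = 0.2160

δ = 0.2160, a = 3.0050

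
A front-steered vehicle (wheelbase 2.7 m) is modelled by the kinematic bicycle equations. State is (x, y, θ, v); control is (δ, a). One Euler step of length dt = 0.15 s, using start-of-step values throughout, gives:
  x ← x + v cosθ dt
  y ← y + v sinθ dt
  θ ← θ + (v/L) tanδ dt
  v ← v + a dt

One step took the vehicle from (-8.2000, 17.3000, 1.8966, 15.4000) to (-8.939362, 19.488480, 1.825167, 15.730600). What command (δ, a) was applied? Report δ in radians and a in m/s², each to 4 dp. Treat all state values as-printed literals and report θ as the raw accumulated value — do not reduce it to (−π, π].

a = (v'−v)/dt = (0.330600)/0.15 = 2.2040
Δθ = θ'−θ = -0.071433;  (v·dt/L) = 15.4000·0.15/2.7 = 0.855556
tan δ = Δθ·L/(v·dt) = -0.083493  →  δ = -0.0833

δ = -0.0833, a = 2.2040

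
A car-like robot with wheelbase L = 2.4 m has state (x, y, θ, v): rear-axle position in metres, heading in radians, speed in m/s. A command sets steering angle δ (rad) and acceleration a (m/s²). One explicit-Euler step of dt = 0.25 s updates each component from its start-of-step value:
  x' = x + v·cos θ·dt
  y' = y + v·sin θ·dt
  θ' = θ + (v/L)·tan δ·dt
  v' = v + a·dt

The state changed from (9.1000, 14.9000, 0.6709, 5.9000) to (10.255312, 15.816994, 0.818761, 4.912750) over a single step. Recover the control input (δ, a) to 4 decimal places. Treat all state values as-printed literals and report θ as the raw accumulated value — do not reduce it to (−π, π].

δ = 0.2361, a = -3.9490

a = (v'−v)/dt = (-0.987250)/0.25 = -3.9490
Δθ = θ'−θ = 0.147861;  (v·dt/L) = 5.9000·0.25/2.4 = 0.614583
tan δ = Δθ·L/(v·dt) = 0.240587  →  δ = 0.2361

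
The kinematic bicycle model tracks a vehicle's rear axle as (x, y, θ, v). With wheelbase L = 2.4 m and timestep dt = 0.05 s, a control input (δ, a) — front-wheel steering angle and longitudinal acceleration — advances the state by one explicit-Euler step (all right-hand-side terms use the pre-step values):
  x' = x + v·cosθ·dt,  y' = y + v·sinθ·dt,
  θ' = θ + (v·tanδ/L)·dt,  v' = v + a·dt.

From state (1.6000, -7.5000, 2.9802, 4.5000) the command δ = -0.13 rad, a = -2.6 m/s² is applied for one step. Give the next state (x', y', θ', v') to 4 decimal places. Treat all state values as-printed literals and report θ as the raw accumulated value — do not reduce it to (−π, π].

(1.3779, -7.4638, 2.9679, 4.3700)

x' = 1.6000 + 4.5000·cos(2.9802)·0.05 = 1.3779
y' = -7.5000 + 4.5000·sin(2.9802)·0.05 = -7.4638
θ' = 2.9802 + (4.5000/2.4)·tan(-0.13)·0.05 = 2.9679
v' = 4.5000 − 2.6000·0.05 = 4.3700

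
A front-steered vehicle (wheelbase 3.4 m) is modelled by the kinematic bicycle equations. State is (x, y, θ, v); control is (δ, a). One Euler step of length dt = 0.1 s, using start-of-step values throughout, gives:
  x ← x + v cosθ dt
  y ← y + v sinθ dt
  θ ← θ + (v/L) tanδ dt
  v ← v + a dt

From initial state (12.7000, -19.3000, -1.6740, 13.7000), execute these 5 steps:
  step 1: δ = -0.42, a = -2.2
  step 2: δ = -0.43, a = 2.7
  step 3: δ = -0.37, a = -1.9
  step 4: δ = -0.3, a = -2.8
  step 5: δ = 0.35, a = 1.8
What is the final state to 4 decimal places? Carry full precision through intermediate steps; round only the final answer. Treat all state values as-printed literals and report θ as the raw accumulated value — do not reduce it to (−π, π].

(9.8753, -25.2642, -2.1734, 13.4600)

after step 1 (δ=-0.42, a=-2.2): (12.558862, -20.662711, -1.853942, 13.480000)
after step 2 (δ=-0.43, a=2.7): (12.182260, -21.957035, -2.035772, 13.750000)
after step 3 (δ=-0.37, a=-1.9): (11.565709, -23.186054, -2.192629, 13.560000)
after step 4 (δ=-0.3, a=-2.8): (10.775804, -24.288228, -2.315999, 13.280000)
after step 5 (δ=0.35, a=1.8): (9.875260, -25.264242, -2.173423, 13.460000)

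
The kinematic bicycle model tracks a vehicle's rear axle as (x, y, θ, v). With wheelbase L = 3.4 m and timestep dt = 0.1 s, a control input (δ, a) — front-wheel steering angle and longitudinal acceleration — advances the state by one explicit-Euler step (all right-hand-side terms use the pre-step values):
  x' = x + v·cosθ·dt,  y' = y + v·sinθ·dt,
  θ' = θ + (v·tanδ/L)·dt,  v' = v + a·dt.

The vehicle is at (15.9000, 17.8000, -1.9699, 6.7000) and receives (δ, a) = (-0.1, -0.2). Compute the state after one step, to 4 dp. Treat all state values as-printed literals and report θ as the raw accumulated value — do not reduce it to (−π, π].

x' = 15.9000 + 6.7000·cos(-1.9699)·0.1 = 15.6396
y' = 17.8000 + 6.7000·sin(-1.9699)·0.1 = 17.1827
θ' = -1.9699 + (6.7000/3.4)·tan(-0.1)·0.1 = -1.9897
v' = 6.7000 − 0.2000·0.1 = 6.6800

(15.6396, 17.1827, -1.9897, 6.6800)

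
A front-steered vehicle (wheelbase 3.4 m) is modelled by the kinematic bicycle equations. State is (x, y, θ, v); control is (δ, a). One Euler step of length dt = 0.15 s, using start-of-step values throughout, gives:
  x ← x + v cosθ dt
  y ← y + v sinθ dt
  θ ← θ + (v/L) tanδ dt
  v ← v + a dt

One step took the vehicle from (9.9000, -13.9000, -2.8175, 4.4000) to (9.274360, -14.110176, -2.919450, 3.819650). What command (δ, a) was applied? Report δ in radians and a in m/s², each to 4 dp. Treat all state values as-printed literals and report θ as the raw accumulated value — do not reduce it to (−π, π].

a = (v'−v)/dt = (-0.580350)/0.15 = -3.8690
Δθ = θ'−θ = -0.101950;  (v·dt/L) = 4.4000·0.15/3.4 = 0.194118
tan δ = Δθ·L/(v·dt) = -0.525197  →  δ = -0.4836

δ = -0.4836, a = -3.8690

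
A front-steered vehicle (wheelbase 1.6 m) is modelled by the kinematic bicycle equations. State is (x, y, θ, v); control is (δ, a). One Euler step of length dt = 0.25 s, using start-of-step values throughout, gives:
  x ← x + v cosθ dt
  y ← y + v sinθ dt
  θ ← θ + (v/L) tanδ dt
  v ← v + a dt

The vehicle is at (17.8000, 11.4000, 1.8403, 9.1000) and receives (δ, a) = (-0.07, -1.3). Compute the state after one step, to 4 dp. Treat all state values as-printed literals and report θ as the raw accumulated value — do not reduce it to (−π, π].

(17.1943, 13.5929, 1.7406, 8.7750)

x' = 17.8000 + 9.1000·cos(1.8403)·0.25 = 17.1943
y' = 11.4000 + 9.1000·sin(1.8403)·0.25 = 13.5929
θ' = 1.8403 + (9.1000/1.6)·tan(-0.07)·0.25 = 1.7406
v' = 9.1000 − 1.3000·0.25 = 8.7750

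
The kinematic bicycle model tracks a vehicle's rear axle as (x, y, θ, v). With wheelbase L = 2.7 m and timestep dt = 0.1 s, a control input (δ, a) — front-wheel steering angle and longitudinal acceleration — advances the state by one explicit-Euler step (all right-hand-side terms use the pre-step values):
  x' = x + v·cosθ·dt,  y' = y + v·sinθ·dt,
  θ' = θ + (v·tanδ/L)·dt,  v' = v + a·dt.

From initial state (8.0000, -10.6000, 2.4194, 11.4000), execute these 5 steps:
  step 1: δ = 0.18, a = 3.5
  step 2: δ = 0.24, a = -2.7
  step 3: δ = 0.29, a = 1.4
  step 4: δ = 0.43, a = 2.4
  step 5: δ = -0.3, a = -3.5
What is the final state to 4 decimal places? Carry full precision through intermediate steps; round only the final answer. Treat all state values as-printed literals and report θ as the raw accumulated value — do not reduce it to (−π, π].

(2.9970, -7.8327, 2.7911, 11.5100)

after step 1 (δ=0.18, a=3.5): (7.144592, -9.846424, 2.496232, 11.750000)
after step 2 (δ=0.24, a=-2.7): (6.205905, -9.139677, 2.602729, 11.480000)
after step 3 (δ=0.29, a=1.4): (5.220585, -8.550568, 2.729609, 11.620000)
after step 4 (δ=0.43, a=2.4): (4.155812, -8.085271, 2.926986, 11.860000)
after step 5 (δ=-0.3, a=-3.5): (2.997018, -7.832697, 2.791107, 11.510000)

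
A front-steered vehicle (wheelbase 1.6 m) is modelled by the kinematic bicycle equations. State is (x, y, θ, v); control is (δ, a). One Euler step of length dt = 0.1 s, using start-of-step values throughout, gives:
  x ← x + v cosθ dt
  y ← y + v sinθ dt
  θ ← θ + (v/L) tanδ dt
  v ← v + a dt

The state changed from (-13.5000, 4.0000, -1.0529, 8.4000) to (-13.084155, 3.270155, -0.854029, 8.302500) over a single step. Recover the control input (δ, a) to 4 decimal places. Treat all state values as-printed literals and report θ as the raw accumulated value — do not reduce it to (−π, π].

δ = 0.3621, a = -0.9750

a = (v'−v)/dt = (-0.097500)/0.1 = -0.9750
Δθ = θ'−θ = 0.198871;  (v·dt/L) = 8.4000·0.1/1.6 = 0.525000
tan δ = Δθ·L/(v·dt) = 0.378802  →  δ = 0.3621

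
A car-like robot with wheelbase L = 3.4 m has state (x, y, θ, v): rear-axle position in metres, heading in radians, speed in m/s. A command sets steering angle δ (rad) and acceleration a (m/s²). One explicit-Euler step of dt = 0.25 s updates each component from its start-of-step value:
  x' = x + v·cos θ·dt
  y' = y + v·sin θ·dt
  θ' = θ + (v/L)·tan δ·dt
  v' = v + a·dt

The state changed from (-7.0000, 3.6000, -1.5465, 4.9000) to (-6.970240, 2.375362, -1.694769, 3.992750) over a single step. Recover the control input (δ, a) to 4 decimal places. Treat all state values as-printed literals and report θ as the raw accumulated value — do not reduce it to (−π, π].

a = (v'−v)/dt = (-0.907250)/0.25 = -3.6290
Δθ = θ'−θ = -0.148269;  (v·dt/L) = 4.9000·0.25/3.4 = 0.360294
tan δ = Δθ·L/(v·dt) = -0.411522  →  δ = -0.3904

δ = -0.3904, a = -3.6290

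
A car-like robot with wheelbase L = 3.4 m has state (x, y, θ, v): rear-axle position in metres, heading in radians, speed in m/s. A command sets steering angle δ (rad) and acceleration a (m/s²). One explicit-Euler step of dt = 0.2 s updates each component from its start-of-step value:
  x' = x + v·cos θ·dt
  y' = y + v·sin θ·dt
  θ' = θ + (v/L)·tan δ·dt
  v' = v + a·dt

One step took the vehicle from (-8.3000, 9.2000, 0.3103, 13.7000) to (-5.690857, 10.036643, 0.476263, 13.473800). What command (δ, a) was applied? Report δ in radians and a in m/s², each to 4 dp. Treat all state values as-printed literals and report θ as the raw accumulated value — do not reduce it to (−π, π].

a = (v'−v)/dt = (-0.226200)/0.2 = -1.1310
Δθ = θ'−θ = 0.165963;  (v·dt/L) = 13.7000·0.2/3.4 = 0.805882
tan δ = Δθ·L/(v·dt) = 0.205939  →  δ = 0.2031

δ = 0.2031, a = -1.1310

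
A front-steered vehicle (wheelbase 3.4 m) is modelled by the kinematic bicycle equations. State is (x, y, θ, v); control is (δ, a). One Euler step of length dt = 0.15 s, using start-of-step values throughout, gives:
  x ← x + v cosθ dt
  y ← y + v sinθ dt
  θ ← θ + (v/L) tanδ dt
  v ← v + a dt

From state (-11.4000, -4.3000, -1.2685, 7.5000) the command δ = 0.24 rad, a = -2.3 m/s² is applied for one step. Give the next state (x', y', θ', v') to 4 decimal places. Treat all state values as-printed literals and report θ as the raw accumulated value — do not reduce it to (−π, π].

x' = -11.4000 + 7.5000·cos(-1.2685)·0.15 = -11.0651
y' = -4.3000 + 7.5000·sin(-1.2685)·0.15 = -5.3740
θ' = -1.2685 + (7.5000/3.4)·tan(0.24)·0.15 = -1.1875
v' = 7.5000 − 2.3000·0.15 = 7.1550

(-11.0651, -5.3740, -1.1875, 7.1550)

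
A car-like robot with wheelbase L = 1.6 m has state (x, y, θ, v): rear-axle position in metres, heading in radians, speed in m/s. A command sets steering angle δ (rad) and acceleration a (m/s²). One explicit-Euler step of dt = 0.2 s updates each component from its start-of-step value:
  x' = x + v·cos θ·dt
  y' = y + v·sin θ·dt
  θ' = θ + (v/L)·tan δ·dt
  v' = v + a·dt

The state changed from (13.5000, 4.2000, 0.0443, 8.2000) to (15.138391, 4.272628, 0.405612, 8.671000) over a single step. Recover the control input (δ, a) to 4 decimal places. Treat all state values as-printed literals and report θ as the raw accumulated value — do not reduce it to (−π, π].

a = (v'−v)/dt = (0.471000)/0.2 = 2.3550
Δθ = θ'−θ = 0.361312;  (v·dt/L) = 8.2000·0.2/1.6 = 1.025000
tan δ = Δθ·L/(v·dt) = 0.352500  →  δ = 0.3389

δ = 0.3389, a = 2.3550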